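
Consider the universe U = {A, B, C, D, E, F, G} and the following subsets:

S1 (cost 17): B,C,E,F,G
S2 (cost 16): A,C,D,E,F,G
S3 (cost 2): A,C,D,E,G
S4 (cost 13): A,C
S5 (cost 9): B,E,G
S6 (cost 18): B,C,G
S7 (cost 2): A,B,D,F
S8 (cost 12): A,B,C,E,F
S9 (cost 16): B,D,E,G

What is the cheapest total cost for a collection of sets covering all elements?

4

S3, S7 cover every element at cost 2 + 2 = 4.
Any cover uses at least 2 sets; among all covering selections none totals below 4.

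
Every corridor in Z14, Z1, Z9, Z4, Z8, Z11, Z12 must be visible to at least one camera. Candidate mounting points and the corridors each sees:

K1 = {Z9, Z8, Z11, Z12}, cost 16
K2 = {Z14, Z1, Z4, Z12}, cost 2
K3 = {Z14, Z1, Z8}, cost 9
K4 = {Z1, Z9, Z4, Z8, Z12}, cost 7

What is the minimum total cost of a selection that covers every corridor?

K1, K2 cover every corridor at cost 16 + 2 = 18.
Any cover uses at least 2 camera mounts; among all covering selections none totals below 18.
Greedy by coverage-per-cost would pick K2, K4, K1 for 25 — worse than the optimum 18.

18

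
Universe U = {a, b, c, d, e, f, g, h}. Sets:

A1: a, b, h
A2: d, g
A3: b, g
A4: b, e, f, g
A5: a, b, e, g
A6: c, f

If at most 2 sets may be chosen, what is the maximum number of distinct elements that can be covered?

Choosing A1, A4 covers {a, b, e, f, g, h} — 6 elements.
No choice of 2 sets does better; here c, d are left uncovered.

6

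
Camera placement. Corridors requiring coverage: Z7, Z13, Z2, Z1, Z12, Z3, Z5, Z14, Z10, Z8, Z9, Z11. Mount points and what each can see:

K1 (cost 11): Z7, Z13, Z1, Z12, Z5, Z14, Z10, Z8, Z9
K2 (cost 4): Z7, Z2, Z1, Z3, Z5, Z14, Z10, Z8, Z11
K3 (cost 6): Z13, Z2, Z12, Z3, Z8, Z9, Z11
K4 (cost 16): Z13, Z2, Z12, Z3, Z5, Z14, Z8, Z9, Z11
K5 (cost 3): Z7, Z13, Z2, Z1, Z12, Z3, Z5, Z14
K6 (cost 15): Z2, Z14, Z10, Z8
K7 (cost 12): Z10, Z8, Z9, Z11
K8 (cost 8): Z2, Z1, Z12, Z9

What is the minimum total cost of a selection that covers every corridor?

10

K2, K3 cover every corridor at cost 4 + 6 = 10.
Any cover uses at least 2 camera mounts; among all covering selections none totals below 10.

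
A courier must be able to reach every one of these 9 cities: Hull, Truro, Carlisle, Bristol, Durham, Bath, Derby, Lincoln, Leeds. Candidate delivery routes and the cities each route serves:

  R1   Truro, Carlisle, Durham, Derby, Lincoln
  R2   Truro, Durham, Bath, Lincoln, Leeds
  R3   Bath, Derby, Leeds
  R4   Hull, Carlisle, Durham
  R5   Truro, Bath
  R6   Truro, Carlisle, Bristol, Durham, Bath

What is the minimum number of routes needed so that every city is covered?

R1, R2, R4, R6 together cover {Hull, Truro, Carlisle, Bristol, Durham, Bath, Derby, Lincoln, Leeds} — every city.
No 3 of the 6 routes cover everything (all 20 triples fall short), so 4 is minimum.

4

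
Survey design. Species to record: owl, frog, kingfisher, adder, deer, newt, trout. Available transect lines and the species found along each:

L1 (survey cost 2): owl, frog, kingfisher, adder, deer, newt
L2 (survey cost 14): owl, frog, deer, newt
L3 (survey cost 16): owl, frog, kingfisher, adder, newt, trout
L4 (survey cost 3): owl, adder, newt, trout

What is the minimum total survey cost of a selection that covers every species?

5

L1, L4 cover every species at survey cost 2 + 3 = 5.
Any cover uses at least 2 transects; among all covering selections none totals below 5.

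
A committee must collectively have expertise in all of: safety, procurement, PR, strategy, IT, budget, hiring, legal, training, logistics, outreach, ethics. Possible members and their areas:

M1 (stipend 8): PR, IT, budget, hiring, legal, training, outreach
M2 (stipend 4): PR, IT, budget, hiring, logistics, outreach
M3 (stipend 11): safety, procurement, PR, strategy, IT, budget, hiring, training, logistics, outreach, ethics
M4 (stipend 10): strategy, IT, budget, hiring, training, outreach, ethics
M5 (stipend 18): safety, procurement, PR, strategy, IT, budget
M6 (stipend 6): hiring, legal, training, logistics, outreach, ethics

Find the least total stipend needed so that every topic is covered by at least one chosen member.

17

M3, M6 cover every topic at stipend 11 + 6 = 17.
Any cover uses at least 2 members; among all covering selections none totals below 17.
Greedy by coverage-per-stipend would pick M2, M6, M3 for 21 — worse than the optimum 17.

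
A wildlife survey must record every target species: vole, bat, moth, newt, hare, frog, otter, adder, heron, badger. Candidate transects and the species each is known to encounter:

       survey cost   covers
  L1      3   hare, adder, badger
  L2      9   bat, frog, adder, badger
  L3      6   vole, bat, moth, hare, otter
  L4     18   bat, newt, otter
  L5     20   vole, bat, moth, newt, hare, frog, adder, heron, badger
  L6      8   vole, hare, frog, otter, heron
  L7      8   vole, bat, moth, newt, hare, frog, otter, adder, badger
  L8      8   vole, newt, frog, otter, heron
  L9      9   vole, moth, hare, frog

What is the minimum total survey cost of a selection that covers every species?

16

L6, L7 cover every species at survey cost 8 + 8 = 16.
Any cover uses at least 2 transects; among all covering selections none totals below 16.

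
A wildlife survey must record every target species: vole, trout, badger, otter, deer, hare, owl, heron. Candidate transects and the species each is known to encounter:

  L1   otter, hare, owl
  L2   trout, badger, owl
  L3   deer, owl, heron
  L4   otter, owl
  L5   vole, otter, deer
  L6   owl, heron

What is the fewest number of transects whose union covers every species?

4

L1, L2, L3, L5 together cover {vole, trout, badger, otter, deer, hare, owl, heron} — every species.
No 3 of the 6 transects cover everything (all 20 triples fall short), so 4 is minimum.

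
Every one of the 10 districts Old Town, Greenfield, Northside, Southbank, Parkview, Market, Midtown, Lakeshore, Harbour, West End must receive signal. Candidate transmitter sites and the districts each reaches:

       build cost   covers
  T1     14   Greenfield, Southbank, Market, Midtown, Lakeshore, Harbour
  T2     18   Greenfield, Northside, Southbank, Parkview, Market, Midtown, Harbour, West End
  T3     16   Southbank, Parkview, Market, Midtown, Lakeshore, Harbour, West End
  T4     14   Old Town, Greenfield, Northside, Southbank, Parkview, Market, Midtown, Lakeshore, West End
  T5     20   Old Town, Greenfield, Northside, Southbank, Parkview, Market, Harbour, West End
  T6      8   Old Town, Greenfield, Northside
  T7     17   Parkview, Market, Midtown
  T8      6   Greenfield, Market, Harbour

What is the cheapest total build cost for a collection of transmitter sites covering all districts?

T4, T8 cover every district at build cost 14 + 6 = 20.
Any cover uses at least 2 transmitter sites; among all covering selections none totals below 20.

20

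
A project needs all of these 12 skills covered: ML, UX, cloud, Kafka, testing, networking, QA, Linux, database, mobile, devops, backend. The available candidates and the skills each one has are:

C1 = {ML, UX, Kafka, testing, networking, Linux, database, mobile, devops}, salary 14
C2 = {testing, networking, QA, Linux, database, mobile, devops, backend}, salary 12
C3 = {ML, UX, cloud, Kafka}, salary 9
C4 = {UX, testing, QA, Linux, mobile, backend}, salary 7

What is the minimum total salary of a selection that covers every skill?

C2, C3 cover every skill at salary 12 + 9 = 21.
Any cover uses at least 2 candidates; among all covering selections none totals below 21.

21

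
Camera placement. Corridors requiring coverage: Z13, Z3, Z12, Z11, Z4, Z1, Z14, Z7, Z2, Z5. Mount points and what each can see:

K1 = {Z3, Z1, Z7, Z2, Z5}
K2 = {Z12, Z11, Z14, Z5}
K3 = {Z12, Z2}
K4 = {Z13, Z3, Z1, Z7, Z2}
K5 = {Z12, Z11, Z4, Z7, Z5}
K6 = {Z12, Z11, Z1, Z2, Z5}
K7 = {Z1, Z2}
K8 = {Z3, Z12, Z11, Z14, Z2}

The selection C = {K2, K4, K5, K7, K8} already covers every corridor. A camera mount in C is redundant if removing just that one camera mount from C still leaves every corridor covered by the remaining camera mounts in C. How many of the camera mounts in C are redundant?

3

Drop K2: the rest still cover every corridor — redundant.
Drop K4: Z13 uncovered — not redundant.
Drop K5: Z4 uncovered — not redundant.
Drop K7: the rest still cover every corridor — redundant.
Drop K8: the rest still cover every corridor — redundant.
3 redundant: K2, K7, K8.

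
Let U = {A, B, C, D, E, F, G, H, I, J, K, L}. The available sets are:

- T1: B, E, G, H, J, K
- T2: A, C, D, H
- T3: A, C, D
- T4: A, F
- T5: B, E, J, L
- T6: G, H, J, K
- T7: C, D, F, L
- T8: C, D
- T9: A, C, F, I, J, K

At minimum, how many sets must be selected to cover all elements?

3

T1, T7, T9 together cover {A, B, C, D, E, F, G, H, I, J, K, L} — every element.
No 2 of the 9 sets cover everything (all 36 pairs fall short), so 3 is minimum.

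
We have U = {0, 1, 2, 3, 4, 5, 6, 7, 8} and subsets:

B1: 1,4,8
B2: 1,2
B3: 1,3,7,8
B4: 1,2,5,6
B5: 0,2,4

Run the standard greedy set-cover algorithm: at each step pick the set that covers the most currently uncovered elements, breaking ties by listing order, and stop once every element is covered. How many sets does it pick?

Pick 1: B3 covers 4 new elements (1, 3, 7, 8).
Pick 2: B4 covers 3 new elements (2, 5, 6).
Pick 3: B5 covers 2 new elements (0, 4).
Greedy uses 3 sets.

3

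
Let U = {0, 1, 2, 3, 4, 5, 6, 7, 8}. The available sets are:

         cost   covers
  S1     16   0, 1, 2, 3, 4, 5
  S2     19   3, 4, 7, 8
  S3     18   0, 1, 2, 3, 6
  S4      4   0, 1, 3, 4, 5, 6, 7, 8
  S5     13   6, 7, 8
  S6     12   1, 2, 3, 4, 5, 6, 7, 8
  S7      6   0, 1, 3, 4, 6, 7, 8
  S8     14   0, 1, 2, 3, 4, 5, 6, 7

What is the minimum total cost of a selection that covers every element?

S4, S6 cover every element at cost 4 + 12 = 16.
Any cover uses at least 2 sets; among all covering selections none totals below 16.

16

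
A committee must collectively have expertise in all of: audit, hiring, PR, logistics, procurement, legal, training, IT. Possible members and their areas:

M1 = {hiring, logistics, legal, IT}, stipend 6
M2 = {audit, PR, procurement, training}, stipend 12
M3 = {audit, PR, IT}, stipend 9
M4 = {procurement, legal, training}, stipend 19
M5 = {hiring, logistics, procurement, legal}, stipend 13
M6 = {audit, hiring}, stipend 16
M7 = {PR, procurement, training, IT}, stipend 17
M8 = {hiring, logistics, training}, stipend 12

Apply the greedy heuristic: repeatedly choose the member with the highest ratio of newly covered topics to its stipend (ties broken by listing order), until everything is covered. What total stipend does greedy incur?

18

Pick 1: M1 adds 4 new (hiring, logistics, legal, IT) at stipend 6 (ratio 4/6).
Pick 2: M2 adds 4 new (audit, PR, procurement, training) at stipend 12 (ratio 4/12).
Greedy total stipend: 6 + 12 = 18.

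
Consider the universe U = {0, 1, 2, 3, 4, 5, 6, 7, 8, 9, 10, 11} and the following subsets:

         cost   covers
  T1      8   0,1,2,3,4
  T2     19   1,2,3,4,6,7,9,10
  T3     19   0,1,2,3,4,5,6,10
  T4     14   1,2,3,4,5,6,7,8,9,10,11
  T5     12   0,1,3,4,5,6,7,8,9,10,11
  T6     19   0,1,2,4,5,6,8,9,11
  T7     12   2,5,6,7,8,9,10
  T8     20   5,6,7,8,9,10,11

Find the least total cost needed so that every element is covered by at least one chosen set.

20

T1, T5 cover every element at cost 8 + 12 = 20.
Any cover uses at least 2 sets; among all covering selections none totals below 20.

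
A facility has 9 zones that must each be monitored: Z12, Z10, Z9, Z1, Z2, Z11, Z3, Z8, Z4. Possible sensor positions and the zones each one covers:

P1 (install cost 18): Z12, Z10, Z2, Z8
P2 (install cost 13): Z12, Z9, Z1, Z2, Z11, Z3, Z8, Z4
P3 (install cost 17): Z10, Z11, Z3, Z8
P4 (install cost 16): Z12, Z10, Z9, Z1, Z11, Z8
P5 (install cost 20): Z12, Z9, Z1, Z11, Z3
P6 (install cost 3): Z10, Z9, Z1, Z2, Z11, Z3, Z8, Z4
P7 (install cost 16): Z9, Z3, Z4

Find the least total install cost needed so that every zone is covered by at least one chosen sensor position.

16

P2, P6 cover every zone at install cost 13 + 3 = 16.
Any cover uses at least 2 sensor positions; among all covering selections none totals below 16.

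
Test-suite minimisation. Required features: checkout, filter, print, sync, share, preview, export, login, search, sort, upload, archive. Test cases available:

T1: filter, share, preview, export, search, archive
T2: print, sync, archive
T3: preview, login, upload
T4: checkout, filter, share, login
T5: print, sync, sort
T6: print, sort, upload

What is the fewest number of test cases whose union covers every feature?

T1, T2, T4, T6 together cover {checkout, filter, print, sync, share, preview, export, login, search, sort, upload, archive} — every feature.
No 3 of the 6 test cases cover everything (all 20 triples fall short), so 4 is minimum.

4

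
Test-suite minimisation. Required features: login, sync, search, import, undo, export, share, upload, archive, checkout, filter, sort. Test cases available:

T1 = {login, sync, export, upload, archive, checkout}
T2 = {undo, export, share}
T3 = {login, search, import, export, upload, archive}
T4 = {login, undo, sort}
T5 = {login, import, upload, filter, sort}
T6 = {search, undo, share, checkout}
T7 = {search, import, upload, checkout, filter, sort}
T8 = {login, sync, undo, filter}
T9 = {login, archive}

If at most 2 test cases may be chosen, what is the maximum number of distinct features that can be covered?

Choosing T1, T7 covers {login, sync, search, import, export, upload, archive, checkout, filter, sort} — 10 features.
No choice of 2 test cases does better; here undo, share are left uncovered.

10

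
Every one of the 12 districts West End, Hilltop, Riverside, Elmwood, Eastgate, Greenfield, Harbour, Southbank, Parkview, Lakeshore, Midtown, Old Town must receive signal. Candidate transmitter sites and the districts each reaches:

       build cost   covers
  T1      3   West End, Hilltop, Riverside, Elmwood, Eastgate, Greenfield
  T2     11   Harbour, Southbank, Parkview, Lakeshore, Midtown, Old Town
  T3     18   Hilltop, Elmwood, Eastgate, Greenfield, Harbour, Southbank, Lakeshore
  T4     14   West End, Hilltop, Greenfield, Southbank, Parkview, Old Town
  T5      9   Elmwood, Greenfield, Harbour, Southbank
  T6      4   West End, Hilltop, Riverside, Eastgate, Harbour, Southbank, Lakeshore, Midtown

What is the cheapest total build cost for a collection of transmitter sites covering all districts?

T1, T2 cover every district at build cost 3 + 11 = 14.
Any cover uses at least 2 transmitter sites; among all covering selections none totals below 14.

14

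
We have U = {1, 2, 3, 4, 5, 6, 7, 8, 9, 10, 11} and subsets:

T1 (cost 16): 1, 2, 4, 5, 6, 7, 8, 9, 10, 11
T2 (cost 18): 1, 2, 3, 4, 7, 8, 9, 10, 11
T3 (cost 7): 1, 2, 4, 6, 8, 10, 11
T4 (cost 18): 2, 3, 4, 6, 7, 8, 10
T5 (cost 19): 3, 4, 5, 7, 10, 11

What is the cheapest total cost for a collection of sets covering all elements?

34

T1, T2 cover every element at cost 16 + 18 = 34.
Any cover uses at least 2 sets; among all covering selections none totals below 34.
Greedy by coverage-per-cost would pick T3, T1, T2 for 41 — worse than the optimum 34.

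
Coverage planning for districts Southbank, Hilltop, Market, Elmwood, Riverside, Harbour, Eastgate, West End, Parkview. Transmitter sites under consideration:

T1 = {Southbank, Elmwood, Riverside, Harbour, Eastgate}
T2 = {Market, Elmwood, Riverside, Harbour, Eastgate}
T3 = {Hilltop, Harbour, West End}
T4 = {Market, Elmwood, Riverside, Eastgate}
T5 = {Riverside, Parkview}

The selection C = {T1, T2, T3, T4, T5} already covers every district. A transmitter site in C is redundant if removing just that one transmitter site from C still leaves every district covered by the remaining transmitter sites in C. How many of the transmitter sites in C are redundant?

Drop T1: Southbank uncovered — not redundant.
Drop T2: the rest still cover every district — redundant.
Drop T3: Hilltop, West End uncovered — not redundant.
Drop T4: the rest still cover every district — redundant.
Drop T5: Parkview uncovered — not redundant.
2 redundant: T2, T4.

2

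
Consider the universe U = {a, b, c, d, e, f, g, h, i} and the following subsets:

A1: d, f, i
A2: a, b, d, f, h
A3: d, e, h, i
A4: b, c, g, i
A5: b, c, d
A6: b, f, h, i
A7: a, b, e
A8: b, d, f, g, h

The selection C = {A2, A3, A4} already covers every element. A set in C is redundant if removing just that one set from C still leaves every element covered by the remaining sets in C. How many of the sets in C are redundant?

0

Drop A2: a, f uncovered — not redundant.
Drop A3: e uncovered — not redundant.
Drop A4: c, g uncovered — not redundant.
None of the sets in C is redundant.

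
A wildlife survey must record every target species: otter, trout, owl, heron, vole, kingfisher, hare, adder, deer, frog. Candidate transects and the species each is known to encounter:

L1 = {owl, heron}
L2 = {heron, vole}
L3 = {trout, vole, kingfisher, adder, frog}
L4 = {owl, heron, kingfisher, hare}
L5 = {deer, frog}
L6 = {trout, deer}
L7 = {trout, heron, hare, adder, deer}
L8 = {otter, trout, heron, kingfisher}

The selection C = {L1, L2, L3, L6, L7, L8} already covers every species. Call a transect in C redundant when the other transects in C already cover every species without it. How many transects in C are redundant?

2

Drop L1: owl uncovered — not redundant.
Drop L2: the rest still cover every species — redundant.
Drop L3: frog uncovered — not redundant.
Drop L6: the rest still cover every species — redundant.
Drop L7: hare uncovered — not redundant.
Drop L8: otter uncovered — not redundant.
2 redundant: L2, L6.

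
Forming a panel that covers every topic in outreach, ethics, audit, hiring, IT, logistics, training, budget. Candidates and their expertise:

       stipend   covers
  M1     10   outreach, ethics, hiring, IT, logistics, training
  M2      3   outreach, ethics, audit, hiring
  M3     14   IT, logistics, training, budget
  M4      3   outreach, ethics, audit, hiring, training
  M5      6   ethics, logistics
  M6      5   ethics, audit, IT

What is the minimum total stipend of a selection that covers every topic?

M2, M3 cover every topic at stipend 3 + 14 = 17.
Any cover uses at least 2 members; among all covering selections none totals below 17.

17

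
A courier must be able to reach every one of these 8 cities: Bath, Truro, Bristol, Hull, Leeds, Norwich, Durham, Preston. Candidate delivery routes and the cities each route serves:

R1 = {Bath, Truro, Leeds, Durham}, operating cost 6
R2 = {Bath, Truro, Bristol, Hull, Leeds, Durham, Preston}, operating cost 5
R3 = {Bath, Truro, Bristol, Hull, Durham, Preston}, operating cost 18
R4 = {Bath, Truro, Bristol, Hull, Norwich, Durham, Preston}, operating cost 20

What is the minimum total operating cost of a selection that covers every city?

R2, R4 cover every city at operating cost 5 + 20 = 25.
Any cover uses at least 2 routes; among all covering selections none totals below 25.

25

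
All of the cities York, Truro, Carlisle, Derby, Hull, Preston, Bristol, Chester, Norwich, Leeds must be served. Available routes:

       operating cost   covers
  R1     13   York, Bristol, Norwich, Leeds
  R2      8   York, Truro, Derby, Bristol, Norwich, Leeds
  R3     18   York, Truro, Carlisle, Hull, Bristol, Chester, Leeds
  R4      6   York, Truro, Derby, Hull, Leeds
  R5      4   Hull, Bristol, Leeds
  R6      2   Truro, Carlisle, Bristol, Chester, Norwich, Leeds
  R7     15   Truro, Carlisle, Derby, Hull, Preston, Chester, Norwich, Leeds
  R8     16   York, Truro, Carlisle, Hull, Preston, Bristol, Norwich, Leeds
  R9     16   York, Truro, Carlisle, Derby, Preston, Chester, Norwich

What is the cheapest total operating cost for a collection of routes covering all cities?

20

R5, R9 cover every city at operating cost 4 + 16 = 20.
Any cover uses at least 2 routes; among all covering selections none totals below 20.
Greedy by coverage-per-operating cost would pick R6, R4, R7 for 23 — worse than the optimum 20.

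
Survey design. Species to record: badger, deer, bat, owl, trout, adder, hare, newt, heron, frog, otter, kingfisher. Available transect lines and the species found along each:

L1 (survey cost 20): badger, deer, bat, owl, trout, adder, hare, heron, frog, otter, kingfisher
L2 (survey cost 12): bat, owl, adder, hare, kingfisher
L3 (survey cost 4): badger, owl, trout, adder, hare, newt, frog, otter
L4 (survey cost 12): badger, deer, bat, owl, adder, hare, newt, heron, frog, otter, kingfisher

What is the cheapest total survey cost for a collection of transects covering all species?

L3, L4 cover every species at survey cost 4 + 12 = 16.
Any cover uses at least 2 transects; among all covering selections none totals below 16.

16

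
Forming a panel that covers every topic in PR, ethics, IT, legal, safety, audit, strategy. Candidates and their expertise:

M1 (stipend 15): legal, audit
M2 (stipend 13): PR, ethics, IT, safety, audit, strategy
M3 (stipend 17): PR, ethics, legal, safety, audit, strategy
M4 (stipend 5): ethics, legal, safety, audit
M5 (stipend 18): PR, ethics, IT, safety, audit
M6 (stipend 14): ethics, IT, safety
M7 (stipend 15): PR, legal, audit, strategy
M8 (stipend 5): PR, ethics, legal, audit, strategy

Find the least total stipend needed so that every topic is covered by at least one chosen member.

18

M2, M4 cover every topic at stipend 13 + 5 = 18.
Any cover uses at least 2 members; among all covering selections none totals below 18.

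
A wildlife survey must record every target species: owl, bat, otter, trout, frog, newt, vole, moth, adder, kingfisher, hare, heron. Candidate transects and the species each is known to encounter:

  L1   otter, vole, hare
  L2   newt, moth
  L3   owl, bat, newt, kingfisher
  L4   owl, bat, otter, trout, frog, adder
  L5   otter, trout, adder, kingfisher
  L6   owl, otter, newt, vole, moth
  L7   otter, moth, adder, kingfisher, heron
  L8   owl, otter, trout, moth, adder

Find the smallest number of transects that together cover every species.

L1, L2, L4, L7 together cover {owl, bat, otter, trout, frog, newt, vole, moth, adder, kingfisher, hare, heron} — every species.
No 3 of the 8 transects cover everything (all 56 triples fall short), so 4 is minimum.

4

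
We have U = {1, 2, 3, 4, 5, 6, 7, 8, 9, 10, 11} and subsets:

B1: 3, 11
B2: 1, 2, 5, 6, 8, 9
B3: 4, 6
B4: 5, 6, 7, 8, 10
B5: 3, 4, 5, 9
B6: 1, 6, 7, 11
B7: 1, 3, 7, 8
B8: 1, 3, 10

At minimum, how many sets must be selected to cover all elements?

B1, B2, B3, B4 together cover {1, 2, 3, 4, 5, 6, 7, 8, 9, 10, 11} — every element.
No 3 of the 8 sets cover everything (all 56 triples fall short), so 4 is minimum.

4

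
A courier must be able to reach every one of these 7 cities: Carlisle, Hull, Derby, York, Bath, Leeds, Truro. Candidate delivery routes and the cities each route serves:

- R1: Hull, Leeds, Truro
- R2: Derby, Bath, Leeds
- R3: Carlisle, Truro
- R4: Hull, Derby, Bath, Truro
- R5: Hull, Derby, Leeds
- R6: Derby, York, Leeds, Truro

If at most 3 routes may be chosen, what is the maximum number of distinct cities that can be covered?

7

Choosing R3, R4, R6 covers {Carlisle, Hull, Derby, York, Bath, Leeds, Truro} — 7 cities.
That is all 7 cities.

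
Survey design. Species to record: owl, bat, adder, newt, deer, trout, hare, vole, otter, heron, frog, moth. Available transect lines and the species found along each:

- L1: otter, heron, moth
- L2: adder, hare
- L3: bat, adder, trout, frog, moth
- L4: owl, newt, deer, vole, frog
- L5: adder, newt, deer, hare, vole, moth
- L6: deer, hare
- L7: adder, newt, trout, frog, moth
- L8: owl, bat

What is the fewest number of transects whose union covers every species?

4

L1, L2, L3, L4 together cover {owl, bat, adder, newt, deer, trout, hare, vole, otter, heron, frog, moth} — every species.
No 3 of the 8 transects cover everything (all 56 triples fall short), so 4 is minimum.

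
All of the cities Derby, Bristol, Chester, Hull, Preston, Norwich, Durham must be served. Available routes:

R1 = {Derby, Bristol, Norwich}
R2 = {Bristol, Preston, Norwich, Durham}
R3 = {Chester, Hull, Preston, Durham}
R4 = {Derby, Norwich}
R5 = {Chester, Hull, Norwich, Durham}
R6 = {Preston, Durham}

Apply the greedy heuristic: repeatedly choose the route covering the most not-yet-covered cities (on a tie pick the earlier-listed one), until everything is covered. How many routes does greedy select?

3

Pick 1: R2 covers 4 new cities (Bristol, Preston, Norwich, Durham).
Pick 2: R3 covers 2 new cities (Chester, Hull).
Pick 3: R1 covers 1 new cities (Derby).
Greedy uses 3 routes. (The true minimum is 2.)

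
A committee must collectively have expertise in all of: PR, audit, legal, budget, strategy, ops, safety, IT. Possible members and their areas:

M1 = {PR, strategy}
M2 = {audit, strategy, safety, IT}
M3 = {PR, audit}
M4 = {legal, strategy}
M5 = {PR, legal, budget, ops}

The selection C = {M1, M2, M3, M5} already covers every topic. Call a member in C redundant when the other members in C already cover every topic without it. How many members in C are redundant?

2

Drop M1: the rest still cover every topic — redundant.
Drop M2: safety, IT uncovered — not redundant.
Drop M3: the rest still cover every topic — redundant.
Drop M5: legal, budget, ops uncovered — not redundant.
2 redundant: M1, M3.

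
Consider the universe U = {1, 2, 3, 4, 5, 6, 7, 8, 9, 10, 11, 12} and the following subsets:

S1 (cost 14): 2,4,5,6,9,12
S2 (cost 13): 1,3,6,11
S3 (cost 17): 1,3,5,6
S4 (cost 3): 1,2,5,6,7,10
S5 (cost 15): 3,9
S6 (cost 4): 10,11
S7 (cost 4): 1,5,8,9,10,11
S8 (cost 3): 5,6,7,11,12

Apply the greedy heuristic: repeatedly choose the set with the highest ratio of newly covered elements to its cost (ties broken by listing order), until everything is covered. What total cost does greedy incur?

Pick 1: S4 adds 6 new (1, 2, 5, 6, 7, 10) at cost 3 (ratio 6/3).
Pick 2: S7 adds 3 new (8, 9, 11) at cost 4 (ratio 3/4).
Pick 3: S8 adds 1 new (12) at cost 3 (ratio 1/3).
Pick 4: S2 adds 1 new (3) at cost 13 (ratio 1/13).
Pick 5: S1 adds 1 new (4) at cost 14 (ratio 1/14).
Greedy total cost: 3 + 4 + 3 + 13 + 14 = 37. (The true optimum is 34, so greedy overshoots here.)

37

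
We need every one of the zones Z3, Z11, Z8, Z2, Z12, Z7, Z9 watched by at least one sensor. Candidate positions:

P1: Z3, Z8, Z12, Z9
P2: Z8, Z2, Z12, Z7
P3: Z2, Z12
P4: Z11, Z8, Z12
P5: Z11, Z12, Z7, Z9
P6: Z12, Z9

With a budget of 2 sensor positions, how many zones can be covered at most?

Choosing P1, P2 covers {Z3, Z8, Z2, Z12, Z7, Z9} — 6 zones.
No choice of 2 sensor positions does better; here Z11 is left uncovered.

6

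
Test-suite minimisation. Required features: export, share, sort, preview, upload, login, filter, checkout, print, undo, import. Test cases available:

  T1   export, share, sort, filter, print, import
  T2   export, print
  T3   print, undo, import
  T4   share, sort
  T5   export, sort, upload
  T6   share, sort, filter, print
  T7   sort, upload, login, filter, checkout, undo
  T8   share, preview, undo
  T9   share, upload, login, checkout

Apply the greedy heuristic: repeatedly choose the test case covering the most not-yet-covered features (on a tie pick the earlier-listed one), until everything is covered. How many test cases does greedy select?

Pick 1: T1 covers 6 new features (export, share, sort, filter, print, import).
Pick 2: T7 covers 4 new features (upload, login, checkout, undo).
Pick 3: T8 covers 1 new features (preview).
Greedy uses 3 test cases.

3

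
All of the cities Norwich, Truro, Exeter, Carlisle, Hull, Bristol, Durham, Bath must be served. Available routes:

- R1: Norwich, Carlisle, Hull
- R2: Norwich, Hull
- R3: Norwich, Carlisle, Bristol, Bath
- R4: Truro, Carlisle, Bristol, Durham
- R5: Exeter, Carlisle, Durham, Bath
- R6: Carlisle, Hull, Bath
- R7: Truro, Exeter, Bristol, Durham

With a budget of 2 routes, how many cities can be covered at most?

7

Choosing R1, R7 covers {Norwich, Truro, Exeter, Carlisle, Hull, Bristol, Durham} — 7 cities.
No choice of 2 routes does better; here Bath is left uncovered.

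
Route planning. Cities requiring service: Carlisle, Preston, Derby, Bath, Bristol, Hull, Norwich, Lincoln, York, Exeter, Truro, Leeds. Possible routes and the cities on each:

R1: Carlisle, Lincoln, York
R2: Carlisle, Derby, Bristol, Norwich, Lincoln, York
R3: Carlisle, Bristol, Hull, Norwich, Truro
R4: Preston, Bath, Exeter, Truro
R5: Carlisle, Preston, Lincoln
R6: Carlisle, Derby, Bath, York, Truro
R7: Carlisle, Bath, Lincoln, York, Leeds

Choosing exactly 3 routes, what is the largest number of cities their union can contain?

11

Choosing R2, R3, R4 covers {Carlisle, Preston, Derby, Bath, Bristol, Hull, Norwich, Lincoln, York, Exeter, Truro} — 11 cities.
No choice of 3 routes does better; here Leeds is left uncovered.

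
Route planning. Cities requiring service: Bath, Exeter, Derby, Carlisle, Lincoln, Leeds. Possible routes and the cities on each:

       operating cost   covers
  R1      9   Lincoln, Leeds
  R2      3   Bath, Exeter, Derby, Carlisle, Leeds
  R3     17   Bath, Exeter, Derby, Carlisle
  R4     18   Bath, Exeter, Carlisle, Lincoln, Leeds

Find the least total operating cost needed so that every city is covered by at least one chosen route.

12

R1, R2 cover every city at operating cost 9 + 3 = 12.
Any cover uses at least 2 routes; among all covering selections none totals below 12.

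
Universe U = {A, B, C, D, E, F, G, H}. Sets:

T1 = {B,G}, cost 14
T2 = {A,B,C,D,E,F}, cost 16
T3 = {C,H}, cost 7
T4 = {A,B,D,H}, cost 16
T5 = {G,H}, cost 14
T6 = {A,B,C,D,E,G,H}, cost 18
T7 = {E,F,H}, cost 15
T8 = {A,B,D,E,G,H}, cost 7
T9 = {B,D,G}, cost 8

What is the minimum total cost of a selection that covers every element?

23

T2, T8 cover every element at cost 16 + 7 = 23.
Any cover uses at least 2 sets; among all covering selections none totals below 23.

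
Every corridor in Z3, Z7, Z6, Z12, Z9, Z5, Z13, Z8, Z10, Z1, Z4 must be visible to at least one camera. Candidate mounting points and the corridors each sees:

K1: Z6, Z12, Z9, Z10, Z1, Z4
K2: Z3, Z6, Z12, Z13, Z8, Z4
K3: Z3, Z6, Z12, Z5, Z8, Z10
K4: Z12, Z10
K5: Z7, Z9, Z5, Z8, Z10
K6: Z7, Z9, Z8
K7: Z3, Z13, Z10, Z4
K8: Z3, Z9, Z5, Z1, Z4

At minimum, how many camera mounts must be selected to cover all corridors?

K1, K2, K5 together cover {Z3, Z7, Z6, Z12, Z9, Z5, Z13, Z8, Z10, Z1, Z4} — every corridor.
No 2 of the 8 camera mounts cover everything (all 28 pairs fall short), so 3 is minimum.

3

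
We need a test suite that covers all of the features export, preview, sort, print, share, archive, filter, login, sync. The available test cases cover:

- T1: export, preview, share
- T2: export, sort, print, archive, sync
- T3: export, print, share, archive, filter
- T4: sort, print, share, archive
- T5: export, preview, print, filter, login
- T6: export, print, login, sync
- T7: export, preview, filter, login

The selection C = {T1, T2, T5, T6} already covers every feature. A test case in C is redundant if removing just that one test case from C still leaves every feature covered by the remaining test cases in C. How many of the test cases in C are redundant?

Drop T1: share uncovered — not redundant.
Drop T2: sort, archive uncovered — not redundant.
Drop T5: filter uncovered — not redundant.
Drop T6: the rest still cover every feature — redundant.
1 redundant: T6.

1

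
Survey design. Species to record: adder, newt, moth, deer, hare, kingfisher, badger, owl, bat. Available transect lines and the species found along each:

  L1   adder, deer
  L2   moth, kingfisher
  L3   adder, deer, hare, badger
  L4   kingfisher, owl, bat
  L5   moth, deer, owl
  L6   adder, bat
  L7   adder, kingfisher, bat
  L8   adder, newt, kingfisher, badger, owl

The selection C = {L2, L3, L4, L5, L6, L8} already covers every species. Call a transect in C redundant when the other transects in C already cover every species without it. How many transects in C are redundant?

Drop L2: the rest still cover every species — redundant.
Drop L3: hare uncovered — not redundant.
Drop L4: the rest still cover every species — redundant.
Drop L5: the rest still cover every species — redundant.
Drop L6: the rest still cover every species — redundant.
Drop L8: newt uncovered — not redundant.
4 redundant: L2, L4, L5, L6.

4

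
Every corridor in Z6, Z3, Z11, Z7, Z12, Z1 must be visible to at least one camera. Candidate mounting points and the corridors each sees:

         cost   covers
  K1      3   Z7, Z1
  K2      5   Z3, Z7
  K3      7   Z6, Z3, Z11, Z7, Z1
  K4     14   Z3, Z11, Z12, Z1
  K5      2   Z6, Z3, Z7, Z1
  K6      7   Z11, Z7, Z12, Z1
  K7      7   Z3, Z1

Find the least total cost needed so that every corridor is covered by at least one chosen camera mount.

K5, K6 cover every corridor at cost 2 + 7 = 9.
Any cover uses at least 2 camera mounts; among all covering selections none totals below 9.

9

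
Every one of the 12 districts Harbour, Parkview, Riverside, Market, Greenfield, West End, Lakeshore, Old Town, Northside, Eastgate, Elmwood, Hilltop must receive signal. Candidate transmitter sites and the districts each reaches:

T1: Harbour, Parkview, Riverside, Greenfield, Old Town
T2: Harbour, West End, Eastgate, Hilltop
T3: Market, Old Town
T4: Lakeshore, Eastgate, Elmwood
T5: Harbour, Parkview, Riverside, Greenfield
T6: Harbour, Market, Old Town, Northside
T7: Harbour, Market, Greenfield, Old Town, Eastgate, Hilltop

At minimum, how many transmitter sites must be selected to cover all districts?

4

T1, T2, T4, T6 together cover {Harbour, Parkview, Riverside, Market, Greenfield, West End, Lakeshore, Old Town, Northside, Eastgate, Elmwood, Hilltop} — every district.
No 3 of the 7 transmitter sites cover everything (all 35 triples fall short), so 4 is minimum.
Greedy (largest uncovered first) would take T7, T1, T4, T2, T6 — 5 transmitter sites — but 4 suffice.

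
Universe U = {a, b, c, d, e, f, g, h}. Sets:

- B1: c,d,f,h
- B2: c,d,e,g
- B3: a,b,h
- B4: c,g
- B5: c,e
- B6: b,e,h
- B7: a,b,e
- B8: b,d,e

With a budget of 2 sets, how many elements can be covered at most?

7

Choosing B1, B7 covers {a, b, c, d, e, f, h} — 7 elements.
No choice of 2 sets does better; here g is left uncovered.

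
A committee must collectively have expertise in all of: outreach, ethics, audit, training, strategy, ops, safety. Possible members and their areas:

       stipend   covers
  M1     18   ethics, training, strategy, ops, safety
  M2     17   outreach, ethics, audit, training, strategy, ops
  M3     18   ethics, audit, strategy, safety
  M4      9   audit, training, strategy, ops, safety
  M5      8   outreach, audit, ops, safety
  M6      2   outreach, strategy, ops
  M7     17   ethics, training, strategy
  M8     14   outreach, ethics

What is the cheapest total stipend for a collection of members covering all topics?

23

M4, M8 cover every topic at stipend 9 + 14 = 23.
Any cover uses at least 2 members; among all covering selections none totals below 23.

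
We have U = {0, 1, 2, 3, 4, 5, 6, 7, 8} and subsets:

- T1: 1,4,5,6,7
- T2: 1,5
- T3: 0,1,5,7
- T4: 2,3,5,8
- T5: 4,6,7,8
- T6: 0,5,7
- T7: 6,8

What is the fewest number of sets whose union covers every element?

3

T1, T3, T4 together cover {0, 1, 2, 3, 4, 5, 6, 7, 8} — every element.
No 2 of the 7 sets cover everything (all 21 pairs fall short), so 3 is minimum.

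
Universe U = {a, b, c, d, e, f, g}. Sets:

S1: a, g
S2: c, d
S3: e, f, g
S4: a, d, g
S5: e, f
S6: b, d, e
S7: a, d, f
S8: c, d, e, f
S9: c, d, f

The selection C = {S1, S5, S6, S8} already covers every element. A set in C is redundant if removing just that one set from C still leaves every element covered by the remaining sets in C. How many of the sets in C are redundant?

1

Drop S1: a, g uncovered — not redundant.
Drop S5: the rest still cover every element — redundant.
Drop S6: b uncovered — not redundant.
Drop S8: c uncovered — not redundant.
1 redundant: S5.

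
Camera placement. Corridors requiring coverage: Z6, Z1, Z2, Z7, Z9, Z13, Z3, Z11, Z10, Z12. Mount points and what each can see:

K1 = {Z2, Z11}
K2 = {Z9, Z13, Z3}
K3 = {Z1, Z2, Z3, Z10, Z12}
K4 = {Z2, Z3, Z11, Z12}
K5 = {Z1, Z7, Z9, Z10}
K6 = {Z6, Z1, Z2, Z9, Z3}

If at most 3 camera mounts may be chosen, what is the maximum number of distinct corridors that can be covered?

Choosing K2, K4, K5 covers {Z1, Z2, Z7, Z9, Z13, Z3, Z11, Z10, Z12} — 9 corridors.
No choice of 3 camera mounts does better; here Z6 is left uncovered.

9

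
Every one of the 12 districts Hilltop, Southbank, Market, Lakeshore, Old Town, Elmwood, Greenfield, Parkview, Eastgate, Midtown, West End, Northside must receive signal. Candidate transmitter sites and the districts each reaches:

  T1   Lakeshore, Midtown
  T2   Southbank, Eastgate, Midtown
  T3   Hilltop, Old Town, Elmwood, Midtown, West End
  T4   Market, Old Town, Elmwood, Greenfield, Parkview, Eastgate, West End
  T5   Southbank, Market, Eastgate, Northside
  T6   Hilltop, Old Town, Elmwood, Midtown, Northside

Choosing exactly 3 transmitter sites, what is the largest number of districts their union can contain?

Choosing T1, T4, T5 covers {Southbank, Market, Lakeshore, Old Town, Elmwood, Greenfield, Parkview, Eastgate, Midtown, West End, Northside} — 11 districts.
No choice of 3 transmitter sites does better; here Hilltop is left uncovered.

11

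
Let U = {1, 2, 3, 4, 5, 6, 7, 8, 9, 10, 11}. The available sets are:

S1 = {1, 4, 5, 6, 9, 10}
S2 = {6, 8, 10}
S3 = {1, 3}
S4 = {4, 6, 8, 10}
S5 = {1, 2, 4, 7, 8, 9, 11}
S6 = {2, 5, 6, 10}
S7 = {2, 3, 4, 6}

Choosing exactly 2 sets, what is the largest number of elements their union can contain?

Choosing S1, S5 covers {1, 2, 4, 5, 6, 7, 8, 9, 10, 11} — 10 elements.
No choice of 2 sets does better; here 3 is left uncovered.

10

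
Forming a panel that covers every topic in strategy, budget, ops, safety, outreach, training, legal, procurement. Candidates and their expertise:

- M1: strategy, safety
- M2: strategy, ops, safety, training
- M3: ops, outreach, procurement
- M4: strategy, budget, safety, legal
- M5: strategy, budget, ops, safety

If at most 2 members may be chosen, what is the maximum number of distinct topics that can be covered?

7

Choosing M3, M4 covers {strategy, budget, ops, safety, outreach, legal, procurement} — 7 topics.
No choice of 2 members does better; here training is left uncovered.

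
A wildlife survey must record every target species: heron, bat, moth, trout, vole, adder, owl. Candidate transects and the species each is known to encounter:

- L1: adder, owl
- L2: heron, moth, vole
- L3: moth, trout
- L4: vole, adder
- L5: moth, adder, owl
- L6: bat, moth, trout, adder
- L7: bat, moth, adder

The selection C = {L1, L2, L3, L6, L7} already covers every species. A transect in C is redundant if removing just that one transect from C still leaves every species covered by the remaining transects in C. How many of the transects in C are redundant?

Drop L1: owl uncovered — not redundant.
Drop L2: heron, vole uncovered — not redundant.
Drop L3: the rest still cover every species — redundant.
Drop L6: the rest still cover every species — redundant.
Drop L7: the rest still cover every species — redundant.
3 redundant: L3, L6, L7.

3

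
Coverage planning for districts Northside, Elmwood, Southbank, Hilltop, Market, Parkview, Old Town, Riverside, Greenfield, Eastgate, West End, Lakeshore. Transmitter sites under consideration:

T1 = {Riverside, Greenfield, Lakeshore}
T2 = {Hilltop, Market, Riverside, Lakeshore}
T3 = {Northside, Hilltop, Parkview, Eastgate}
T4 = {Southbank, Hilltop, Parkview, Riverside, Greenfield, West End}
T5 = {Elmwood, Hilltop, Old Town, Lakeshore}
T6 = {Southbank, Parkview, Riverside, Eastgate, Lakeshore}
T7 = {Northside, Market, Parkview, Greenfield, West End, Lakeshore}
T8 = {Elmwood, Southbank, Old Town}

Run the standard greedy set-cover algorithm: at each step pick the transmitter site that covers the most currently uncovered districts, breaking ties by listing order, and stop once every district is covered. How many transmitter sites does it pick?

4

Pick 1: T4 covers 6 new districts (Southbank, Hilltop, Parkview, Riverside, Greenfield, West End).
Pick 2: T5 covers 3 new districts (Elmwood, Old Town, Lakeshore).
Pick 3: T3 covers 2 new districts (Northside, Eastgate).
Pick 4: T2 covers 1 new districts (Market).
Greedy uses 4 transmitter sites. (The true minimum is 3.)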